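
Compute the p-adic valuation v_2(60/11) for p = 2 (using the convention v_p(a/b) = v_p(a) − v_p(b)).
v_2(60/11) = 2

Factor powers of 2 from the numerator and denominator of the reduced fraction: 60 = 2^2 · 15 and 11 = 2^0 · 11. Apply v_p(a/b) = v_p(a) − v_p(b): v_2(60/11) = 2 − 0 = 2.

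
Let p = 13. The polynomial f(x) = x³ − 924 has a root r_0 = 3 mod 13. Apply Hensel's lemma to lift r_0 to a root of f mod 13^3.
r_2 = 1576 (mod 2197)

Hensel: r_{i+1} = r_i − f(r_i)/f′(r_i) mod 13^{i+2}, where f′(x) = 3x². Iterate:
  r_0 = 3 (mod 13)
  r_1 = 55 (mod 169)
  r_2 = 1576 (mod 2197)
Final: r = 1576 with f(r) ≡ 0 mod 13^3.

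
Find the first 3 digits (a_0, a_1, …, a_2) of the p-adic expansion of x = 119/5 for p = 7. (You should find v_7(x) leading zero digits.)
(a_0, …, a_2) = (0, 2, 3)

v_7(119/5) = 1, so a_0 = ... = a_0 = 0. Factor out: x = 7^1 · u with u = 17/5 a unit in ℤ_7. Expand u iteratively via a_{v+i} = u_i mod 7, u_{i+1} = (u_i − a_{v+i})/7:
  u_0 = 17/5;  a_1 = 2;  u_1 = (u_0 − 2)/7 = 1/5
  u_1 = 1/5;  a_2 = 3;  u_2 = (u_1 − 3)/7 = -2/5
Digits: (0, 2, 3).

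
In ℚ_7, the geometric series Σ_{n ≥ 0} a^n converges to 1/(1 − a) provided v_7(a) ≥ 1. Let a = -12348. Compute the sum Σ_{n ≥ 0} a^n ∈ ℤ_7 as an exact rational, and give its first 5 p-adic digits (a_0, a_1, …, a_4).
Σ a^n = 1/(1 − a) = 1/12349;  first 5 digits = (1, 0, 0, 6, 1)

v_7(a) = 3 ≥ 1, so the series converges in ℤ_7 to 1/(1 − a) = 1/(1 − (-12348)) = 1/12349. Expand this rational in ℤ_7: compute digits iteratively via d_i = x_i mod 7, x_{i+1} = (x_i − d_i)/7. The first 5 digits are (1, 0, 0, 6, 1).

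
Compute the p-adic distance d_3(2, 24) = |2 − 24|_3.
d_3(2, 24) = 1

Step 1 — x − y = 2 − 24 = -22. Step 2 — v_3(-22) = 0 (factor: -22 = −(3^0 · 22); the sign does not affect v_p). Step 3 — |x − y|_3 = 3^{0} = 1.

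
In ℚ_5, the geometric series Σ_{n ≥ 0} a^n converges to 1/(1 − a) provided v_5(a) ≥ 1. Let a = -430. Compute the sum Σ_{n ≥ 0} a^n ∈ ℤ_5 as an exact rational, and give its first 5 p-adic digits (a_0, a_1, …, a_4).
Σ a^n = 1/(1 − a) = 1/431;  first 5 digits = (1, 4, 3, 4, 4)

v_5(a) = 1 ≥ 1, so the series converges in ℤ_5 to 1/(1 − a) = 1/(1 − (-430)) = 1/431. Expand this rational in ℤ_5: compute digits iteratively via d_i = x_i mod 5, x_{i+1} = (x_i − d_i)/5. The first 5 digits are (1, 4, 3, 4, 4).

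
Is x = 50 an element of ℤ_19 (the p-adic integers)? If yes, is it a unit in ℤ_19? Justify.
x ∈ ℤ_19^× (unit); v_19(x) = 0

ℤ_19 = {x ∈ ℚ_19 : v_19(x) ≥ 0} and ℤ_19^× = {x ∈ ℤ_19 : v_19(x) = 0}. Here v_19(50) = v_19(num) − v_19(den) = 0; compare against these criteria.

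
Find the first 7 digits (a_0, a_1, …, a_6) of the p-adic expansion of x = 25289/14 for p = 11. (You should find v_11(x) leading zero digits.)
(a_0, …, a_6) = (0, 0, 0, 10, 0, 7, 8)

v_11(25289/14) = 3, so a_0 = ... = a_2 = 0. Factor out: x = 11^3 · u with u = 19/14 a unit in ℤ_11. Expand u iteratively via a_{v+i} = u_i mod 11, u_{i+1} = (u_i − a_{v+i})/11:
  u_0 = 19/14;  a_3 = 10;  u_1 = (u_0 − 10)/11 = -11/14
  u_1 = -11/14;  a_4 = 0;  u_2 = (u_1 − 0)/11 = -1/14
  u_2 = -1/14;  a_5 = 7;  u_3 = (u_2 − 7)/11 = -9/14
  u_3 = -9/14;  a_6 = 8;  u_4 = (u_3 − 8)/11 = -11/14
Digits: (0, 0, 0, 10, 0, 7, 8).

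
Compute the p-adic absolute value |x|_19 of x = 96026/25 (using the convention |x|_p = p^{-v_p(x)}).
|96026/25|_19 = 1/6859

Step 1 — compute v_19(x) by factoring powers of 19 out of the numerator and denominator: v_19(96026/25) = 3. Step 2 — apply |x|_p = p^{-v_p(x)} = 19^{-3} = 1/6859.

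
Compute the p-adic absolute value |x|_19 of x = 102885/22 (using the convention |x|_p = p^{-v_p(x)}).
|102885/22|_19 = 1/6859

Step 1 — compute v_19(x) by factoring powers of 19 out of the numerator and denominator: v_19(102885/22) = 3. Step 2 — apply |x|_p = p^{-v_p(x)} = 19^{-3} = 1/6859.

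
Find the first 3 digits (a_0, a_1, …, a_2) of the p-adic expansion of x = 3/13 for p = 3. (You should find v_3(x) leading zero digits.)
(a_0, …, a_2) = (0, 1, 2)

v_3(3/13) = 1, so a_0 = ... = a_0 = 0. Factor out: x = 3^1 · u with u = 1/13 a unit in ℤ_3. Expand u iteratively via a_{v+i} = u_i mod 3, u_{i+1} = (u_i − a_{v+i})/3:
  u_0 = 1/13;  a_1 = 1;  u_1 = (u_0 − 1)/3 = -4/13
  u_1 = -4/13;  a_2 = 2;  u_2 = (u_1 − 2)/3 = -10/13
Digits: (0, 1, 2).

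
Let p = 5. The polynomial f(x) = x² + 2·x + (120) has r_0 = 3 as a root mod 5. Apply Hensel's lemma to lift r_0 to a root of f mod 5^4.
r_3 = 483 (mod 625)

Hensel: r_{i+1} = r_i − f(r_i)·(f′(r_i))^{-1} mod 5^{i+2}, f′(x) = 2x + 2. Iterate:
  r_0 = 3 (mod 5)
  r_1 = 8 (mod 25)
  r_2 = 108 (mod 125)
  r_3 = 483 (mod 625)
Final: r = 483 satisfies f(r) ≡ 0 mod 5^4.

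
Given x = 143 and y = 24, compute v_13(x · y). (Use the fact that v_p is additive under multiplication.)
v_13(3432) = 1

v_p(x) = 1 (factor: 143 = 13^1 · 11); v_p(y) = 0 (factor: 24 = 13^0 · 24). Additivity: v_p(xy) = v_p(x) + v_p(y) = 1 + 0 = 1. (Direct check: xy = 3432 = 13^1 · (264).)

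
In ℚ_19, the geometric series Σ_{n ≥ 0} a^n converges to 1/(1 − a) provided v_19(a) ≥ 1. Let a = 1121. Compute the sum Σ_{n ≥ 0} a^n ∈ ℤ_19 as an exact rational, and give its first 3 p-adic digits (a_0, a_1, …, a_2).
Σ a^n = 1/(1 − a) = -1/1120;  first 3 digits = (1, 2, 7)

v_19(a) = 1 ≥ 1, so the series converges in ℤ_19 to 1/(1 − a) = 1/(1 − 1121) = -1/1120. Expand this rational in ℤ_19: compute digits iteratively via d_i = x_i mod 19, x_{i+1} = (x_i − d_i)/19. The first 3 digits are (1, 2, 7).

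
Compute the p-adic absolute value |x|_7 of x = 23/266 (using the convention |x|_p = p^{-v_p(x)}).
|23/266|_7 = 7

Step 1 — compute v_7(x) by factoring powers of 7 out of the numerator and denominator: v_7(23/266) = -1. Step 2 — apply |x|_p = p^{-v_p(x)} = 7^{1} = 7.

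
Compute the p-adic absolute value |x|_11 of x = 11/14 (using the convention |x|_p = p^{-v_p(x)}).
|11/14|_11 = 1/11

Step 1 — compute v_11(x) by factoring powers of 11 out of the numerator and denominator: v_11(11/14) = 1. Step 2 — apply |x|_p = p^{-v_p(x)} = 11^{-1} = 1/11.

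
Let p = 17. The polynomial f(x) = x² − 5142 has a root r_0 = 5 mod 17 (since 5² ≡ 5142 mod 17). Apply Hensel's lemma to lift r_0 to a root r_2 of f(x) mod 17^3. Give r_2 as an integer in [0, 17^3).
r_2 = 141 (mod 4913)

Hensel's recurrence: r_{i+1} = r_i − f(r_i)·(f′(r_i))^{-1} mod 17^{i+2}, with f′(x) = 2x. Iterate:
  r_0 = 5 (mod 17)
  r_1 = 141 (mod 289)
  r_2 = 141 (mod 4913)
Final: r_2 = 141, and one checks f(r_2) ≡ 0 mod 17^3.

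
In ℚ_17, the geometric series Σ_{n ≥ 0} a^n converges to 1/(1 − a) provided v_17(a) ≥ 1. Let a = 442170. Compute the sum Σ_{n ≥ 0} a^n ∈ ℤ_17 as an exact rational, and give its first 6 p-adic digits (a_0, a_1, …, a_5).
Σ a^n = 1/(1 − a) = -1/442169;  first 6 digits = (1, 0, 0, 5, 5, 0)

v_17(a) = 3 ≥ 1, so the series converges in ℤ_17 to 1/(1 − a) = 1/(1 − 442170) = -1/442169. Expand this rational in ℤ_17: compute digits iteratively via d_i = x_i mod 17, x_{i+1} = (x_i − d_i)/17. The first 6 digits are (1, 0, 0, 5, 5, 0).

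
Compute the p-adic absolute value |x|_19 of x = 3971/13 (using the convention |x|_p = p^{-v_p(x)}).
|3971/13|_19 = 1/361

Step 1 — compute v_19(x) by factoring powers of 19 out of the numerator and denominator: v_19(3971/13) = 2. Step 2 — apply |x|_p = p^{-v_p(x)} = 19^{-2} = 1/361.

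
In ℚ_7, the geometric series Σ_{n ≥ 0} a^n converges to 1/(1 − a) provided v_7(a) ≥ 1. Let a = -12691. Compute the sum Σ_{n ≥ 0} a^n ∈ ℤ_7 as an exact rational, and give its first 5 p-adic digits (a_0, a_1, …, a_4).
Σ a^n = 1/(1 − a) = 1/12692;  first 5 digits = (1, 0, 0, 5, 1)

v_7(a) = 3 ≥ 1, so the series converges in ℤ_7 to 1/(1 − a) = 1/(1 − (-12691)) = 1/12692. Expand this rational in ℤ_7: compute digits iteratively via d_i = x_i mod 7, x_{i+1} = (x_i − d_i)/7. The first 5 digits are (1, 0, 0, 5, 1).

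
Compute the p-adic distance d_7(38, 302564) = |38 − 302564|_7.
d_7(38, 302564) = 1/16807

Step 1 — x − y = 38 − 302564 = -302526. Step 2 — v_7(-302526) = 5 (factor: -302526 = −(7^5 · 18); the sign does not affect v_p). Step 3 — |x − y|_7 = 7^{-5} = 1/16807.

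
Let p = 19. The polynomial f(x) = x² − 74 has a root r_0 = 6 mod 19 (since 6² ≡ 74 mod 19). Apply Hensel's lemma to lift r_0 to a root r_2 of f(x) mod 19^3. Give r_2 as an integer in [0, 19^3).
r_2 = 310 (mod 6859)

Hensel's recurrence: r_{i+1} = r_i − f(r_i)·(f′(r_i))^{-1} mod 19^{i+2}, with f′(x) = 2x. Iterate:
  r_0 = 6 (mod 19)
  r_1 = 310 (mod 361)
  r_2 = 310 (mod 6859)
Final: r_2 = 310, and one checks f(r_2) ≡ 0 mod 19^3.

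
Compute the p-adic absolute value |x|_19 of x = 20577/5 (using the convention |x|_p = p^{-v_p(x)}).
|20577/5|_19 = 1/6859

Step 1 — compute v_19(x) by factoring powers of 19 out of the numerator and denominator: v_19(20577/5) = 3. Step 2 — apply |x|_p = p^{-v_p(x)} = 19^{-3} = 1/6859.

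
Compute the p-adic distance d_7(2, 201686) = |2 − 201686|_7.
d_7(2, 201686) = 1/16807

Step 1 — x − y = 2 − 201686 = -201684. Step 2 — v_7(-201684) = 5 (factor: -201684 = −(7^5 · 12); the sign does not affect v_p). Step 3 — |x − y|_7 = 7^{-5} = 1/16807.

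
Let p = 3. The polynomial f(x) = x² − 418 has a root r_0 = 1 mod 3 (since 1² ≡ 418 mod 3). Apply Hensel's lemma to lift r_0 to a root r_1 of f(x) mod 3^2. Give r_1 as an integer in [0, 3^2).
r_1 = 7 (mod 9)

Hensel's recurrence: r_{i+1} = r_i − f(r_i)·(f′(r_i))^{-1} mod 3^{i+2}, with f′(x) = 2x. Iterate:
  r_0 = 1 (mod 3)
  r_1 = 7 (mod 9)
Final: r_1 = 7, and one checks f(r_1) ≡ 0 mod 3^2.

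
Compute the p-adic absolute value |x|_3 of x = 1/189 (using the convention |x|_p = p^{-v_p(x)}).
|1/189|_3 = 27

Step 1 — compute v_3(x) by factoring powers of 3 out of the numerator and denominator: v_3(1/189) = -3. Step 2 — apply |x|_p = p^{-v_p(x)} = 3^{3} = 27.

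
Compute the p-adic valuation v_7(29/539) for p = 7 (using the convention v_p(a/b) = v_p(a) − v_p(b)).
v_7(29/539) = -2

Factor powers of 7 from the numerator and denominator of the reduced fraction: 29 = 7^0 · 29 and 539 = 7^2 · 11. Apply v_p(a/b) = v_p(a) − v_p(b): v_7(29/539) = 0 − 2 = -2.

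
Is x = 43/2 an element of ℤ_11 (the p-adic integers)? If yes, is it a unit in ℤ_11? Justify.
x ∈ ℤ_11^× (unit); v_11(x) = 0

ℤ_11 = {x ∈ ℚ_11 : v_11(x) ≥ 0} and ℤ_11^× = {x ∈ ℤ_11 : v_11(x) = 0}. Here v_11(43/2) = v_11(num) − v_11(den) = 0; compare against these criteria.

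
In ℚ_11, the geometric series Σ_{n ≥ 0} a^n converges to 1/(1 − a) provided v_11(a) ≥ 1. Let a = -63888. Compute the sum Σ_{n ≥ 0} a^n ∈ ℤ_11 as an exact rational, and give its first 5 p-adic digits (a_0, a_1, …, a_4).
Σ a^n = 1/(1 − a) = 1/63889;  first 5 digits = (1, 0, 0, 7, 6)

v_11(a) = 3 ≥ 1, so the series converges in ℤ_11 to 1/(1 − a) = 1/(1 − (-63888)) = 1/63889. Expand this rational in ℤ_11: compute digits iteratively via d_i = x_i mod 11, x_{i+1} = (x_i − d_i)/11. The first 5 digits are (1, 0, 0, 7, 6).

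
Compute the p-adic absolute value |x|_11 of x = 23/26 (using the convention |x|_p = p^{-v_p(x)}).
|23/26|_11 = 1

Step 1 — compute v_11(x) by factoring powers of 11 out of the numerator and denominator: v_11(23/26) = 0. Step 2 — apply |x|_p = p^{-v_p(x)} = 11^{0} = 1.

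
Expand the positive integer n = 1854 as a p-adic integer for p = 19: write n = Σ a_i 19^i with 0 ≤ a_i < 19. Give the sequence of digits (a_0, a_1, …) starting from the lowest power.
(a_0, a_1, …) = (11, 2, 5)

Repeated division by 19 gives the digits low-to-high: 1854 = 11 + 2·19^1 + 5·19^2. Digit sequence: (11, 2, 5).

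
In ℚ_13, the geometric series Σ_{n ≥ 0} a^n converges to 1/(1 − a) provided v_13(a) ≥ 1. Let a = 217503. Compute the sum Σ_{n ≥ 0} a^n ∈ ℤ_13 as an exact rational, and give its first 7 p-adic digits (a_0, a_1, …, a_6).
Σ a^n = 1/(1 − a) = -1/217502;  first 7 digits = (1, 0, 0, 8, 7, 0, 12)

v_13(a) = 3 ≥ 1, so the series converges in ℤ_13 to 1/(1 − a) = 1/(1 − 217503) = -1/217502. Expand this rational in ℤ_13: compute digits iteratively via d_i = x_i mod 13, x_{i+1} = (x_i − d_i)/13. The first 7 digits are (1, 0, 0, 8, 7, 0, 12).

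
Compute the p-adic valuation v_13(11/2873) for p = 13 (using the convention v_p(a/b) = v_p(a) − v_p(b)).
v_13(11/2873) = -2

Factor powers of 13 from the numerator and denominator of the reduced fraction: 11 = 13^0 · 11 and 2873 = 13^2 · 17. Apply v_p(a/b) = v_p(a) − v_p(b): v_13(11/2873) = 0 − 2 = -2.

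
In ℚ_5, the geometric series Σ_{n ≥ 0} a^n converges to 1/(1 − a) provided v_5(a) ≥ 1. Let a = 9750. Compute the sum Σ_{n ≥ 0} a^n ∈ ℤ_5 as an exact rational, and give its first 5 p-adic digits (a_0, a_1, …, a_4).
Σ a^n = 1/(1 − a) = -1/9749;  first 5 digits = (1, 0, 0, 3, 0)

v_5(a) = 3 ≥ 1, so the series converges in ℤ_5 to 1/(1 − a) = 1/(1 − 9750) = -1/9749. Expand this rational in ℤ_5: compute digits iteratively via d_i = x_i mod 5, x_{i+1} = (x_i − d_i)/5. The first 5 digits are (1, 0, 0, 3, 0).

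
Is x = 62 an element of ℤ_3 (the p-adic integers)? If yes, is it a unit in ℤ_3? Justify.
x ∈ ℤ_3^× (unit); v_3(x) = 0

ℤ_3 = {x ∈ ℚ_3 : v_3(x) ≥ 0} and ℤ_3^× = {x ∈ ℤ_3 : v_3(x) = 0}. Here v_3(62) = v_3(num) − v_3(den) = 0; compare against these criteria.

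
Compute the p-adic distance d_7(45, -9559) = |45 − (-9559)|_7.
d_7(45, -9559) = 1/2401

Step 1 — x − y = 45 − (-9559) = 9604. Step 2 — v_7(9604) = 4 (factor: 9604 = (7^4 · 4); the sign does not affect v_p). Step 3 — |x − y|_7 = 7^{-4} = 1/2401.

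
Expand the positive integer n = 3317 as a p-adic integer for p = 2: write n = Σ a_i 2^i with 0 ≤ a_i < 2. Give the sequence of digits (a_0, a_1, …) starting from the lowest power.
(a_0, a_1, …) = (1, 0, 1, 0, 1, 1, 1, 1, 0, 0, 1, 1)

Repeated division by 2 gives the digits low-to-high: 3317 = 1 + 1·2^2 + 1·2^4 + 1·2^5 + 1·2^6 + 1·2^7 + 1·2^10 + 1·2^11. Digit sequence: (1, 0, 1, 0, 1, 1, 1, 1, 0, 0, 1, 1).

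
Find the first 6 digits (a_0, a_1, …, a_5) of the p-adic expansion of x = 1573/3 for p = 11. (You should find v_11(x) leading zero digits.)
(a_0, …, a_5) = (0, 0, 8, 7, 3, 7)

v_11(1573/3) = 2, so a_0 = ... = a_1 = 0. Factor out: x = 11^2 · u with u = 13/3 a unit in ℤ_11. Expand u iteratively via a_{v+i} = u_i mod 11, u_{i+1} = (u_i − a_{v+i})/11:
  u_0 = 13/3;  a_2 = 8;  u_1 = (u_0 − 8)/11 = -1/3
  u_1 = -1/3;  a_3 = 7;  u_2 = (u_1 − 7)/11 = -2/3
  u_2 = -2/3;  a_4 = 3;  u_3 = (u_2 − 3)/11 = -1/3
  u_3 = -1/3;  a_5 = 7;  u_4 = (u_3 − 7)/11 = -2/3
Digits: (0, 0, 8, 7, 3, 7).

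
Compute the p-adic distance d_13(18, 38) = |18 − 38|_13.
d_13(18, 38) = 1

Step 1 — x − y = 18 − 38 = -20. Step 2 — v_13(-20) = 0 (factor: -20 = −(13^0 · 20); the sign does not affect v_p). Step 3 — |x − y|_13 = 13^{0} = 1.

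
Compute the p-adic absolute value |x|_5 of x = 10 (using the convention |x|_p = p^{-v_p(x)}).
|10|_5 = 1/5

Step 1 — compute v_5(x) by factoring powers of 5 out of the numerator and denominator: v_5(10) = 1. Step 2 — apply |x|_p = p^{-v_p(x)} = 5^{-1} = 1/5.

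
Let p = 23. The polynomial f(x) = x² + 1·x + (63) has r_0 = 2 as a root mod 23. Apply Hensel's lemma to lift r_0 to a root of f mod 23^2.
r_1 = 94 (mod 529)

Hensel: r_{i+1} = r_i − f(r_i)·(f′(r_i))^{-1} mod 23^{i+2}, f′(x) = 2x + 1. Iterate:
  r_0 = 2 (mod 23)
  r_1 = 94 (mod 529)
Final: r = 94 satisfies f(r) ≡ 0 mod 23^2.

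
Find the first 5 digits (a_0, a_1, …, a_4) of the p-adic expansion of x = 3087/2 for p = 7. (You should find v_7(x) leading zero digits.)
(a_0, …, a_4) = (0, 0, 0, 1, 4)

v_7(3087/2) = 3, so a_0 = ... = a_2 = 0. Factor out: x = 7^3 · u with u = 9/2 a unit in ℤ_7. Expand u iteratively via a_{v+i} = u_i mod 7, u_{i+1} = (u_i − a_{v+i})/7:
  u_0 = 9/2;  a_3 = 1;  u_1 = (u_0 − 1)/7 = 1/2
  u_1 = 1/2;  a_4 = 4;  u_2 = (u_1 − 4)/7 = -1/2
Digits: (0, 0, 0, 1, 4).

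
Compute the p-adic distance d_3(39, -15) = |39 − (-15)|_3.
d_3(39, -15) = 1/27

Step 1 — x − y = 39 − (-15) = 54. Step 2 — v_3(54) = 3 (factor: 54 = (3^3 · 2); the sign does not affect v_p). Step 3 — |x − y|_3 = 3^{-3} = 1/27.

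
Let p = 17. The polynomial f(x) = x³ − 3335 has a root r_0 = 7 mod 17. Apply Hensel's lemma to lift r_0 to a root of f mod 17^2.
r_1 = 279 (mod 289)

Hensel: r_{i+1} = r_i − f(r_i)/f′(r_i) mod 17^{i+2}, where f′(x) = 3x². Iterate:
  r_0 = 7 (mod 17)
  r_1 = 279 (mod 289)
Final: r = 279 with f(r) ≡ 0 mod 17^2.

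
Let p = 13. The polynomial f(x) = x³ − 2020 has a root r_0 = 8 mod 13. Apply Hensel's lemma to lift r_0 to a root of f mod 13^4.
r_3 = 17025 (mod 28561)

Hensel: r_{i+1} = r_i − f(r_i)/f′(r_i) mod 13^{i+2}, where f′(x) = 3x². Iterate:
  r_0 = 8 (mod 13)
  r_1 = 125 (mod 169)
  r_2 = 1646 (mod 2197)
  r_3 = 17025 (mod 28561)
Final: r = 17025 with f(r) ≡ 0 mod 13^4.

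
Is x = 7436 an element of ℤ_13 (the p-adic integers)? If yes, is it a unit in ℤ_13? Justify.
x ∈ ℤ_13 but not a unit; v_13(x) = 2 > 0

ℤ_13 = {x ∈ ℚ_13 : v_13(x) ≥ 0} and ℤ_13^× = {x ∈ ℤ_13 : v_13(x) = 0}. Here v_13(7436) = v_13(num) − v_13(den) = 2; compare against these criteria.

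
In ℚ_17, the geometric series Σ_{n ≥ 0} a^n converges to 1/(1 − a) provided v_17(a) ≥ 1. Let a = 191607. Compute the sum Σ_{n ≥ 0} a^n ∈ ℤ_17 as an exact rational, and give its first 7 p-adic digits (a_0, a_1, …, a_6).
Σ a^n = 1/(1 − a) = -1/191606;  first 7 digits = (1, 0, 0, 5, 2, 0, 8)

v_17(a) = 3 ≥ 1, so the series converges in ℤ_17 to 1/(1 − a) = 1/(1 − 191607) = -1/191606. Expand this rational in ℤ_17: compute digits iteratively via d_i = x_i mod 17, x_{i+1} = (x_i − d_i)/17. The first 7 digits are (1, 0, 0, 5, 2, 0, 8).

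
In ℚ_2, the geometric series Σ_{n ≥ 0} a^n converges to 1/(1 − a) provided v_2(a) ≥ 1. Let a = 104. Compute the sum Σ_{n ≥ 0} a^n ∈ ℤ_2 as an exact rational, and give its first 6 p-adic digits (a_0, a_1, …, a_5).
Σ a^n = 1/(1 − a) = -1/103;  first 6 digits = (1, 0, 0, 1, 0, 1)

v_2(a) = 3 ≥ 1, so the series converges in ℤ_2 to 1/(1 − a) = 1/(1 − 104) = -1/103. Expand this rational in ℤ_2: compute digits iteratively via d_i = x_i mod 2, x_{i+1} = (x_i − d_i)/2. The first 6 digits are (1, 0, 0, 1, 0, 1).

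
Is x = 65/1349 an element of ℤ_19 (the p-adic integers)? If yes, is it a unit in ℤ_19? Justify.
x ∉ ℤ_19 (v_19(x) = -1 < 0)

ℤ_19 = {x ∈ ℚ_19 : v_19(x) ≥ 0} and ℤ_19^× = {x ∈ ℤ_19 : v_19(x) = 0}. Here v_19(65/1349) = v_19(num) − v_19(den) = -1; compare against these criteria.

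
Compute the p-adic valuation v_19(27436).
v_19(27436) = 3

v_19(n) is the largest exponent k such that 19^k divides n. Factor out: 27436 = 19^3 · 4. (Sign doesn't affect v_p.) So v_19(27436) = 3.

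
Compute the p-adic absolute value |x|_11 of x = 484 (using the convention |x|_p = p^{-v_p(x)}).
|484|_11 = 1/121

Step 1 — compute v_11(x) by factoring powers of 11 out of the numerator and denominator: v_11(484) = 2. Step 2 — apply |x|_p = p^{-v_p(x)} = 11^{-2} = 1/121.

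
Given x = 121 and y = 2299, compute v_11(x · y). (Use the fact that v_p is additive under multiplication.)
v_11(278179) = 4

v_p(x) = 2 (factor: 121 = 11^2 · 1); v_p(y) = 2 (factor: 2299 = 11^2 · 19). Additivity: v_p(xy) = v_p(x) + v_p(y) = 2 + 2 = 4. (Direct check: xy = 278179 = 11^4 · (19).)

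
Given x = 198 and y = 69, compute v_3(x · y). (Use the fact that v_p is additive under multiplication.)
v_3(13662) = 3

v_p(x) = 2 (factor: 198 = 3^2 · 22); v_p(y) = 1 (factor: 69 = 3^1 · 23). Additivity: v_p(xy) = v_p(x) + v_p(y) = 2 + 1 = 3. (Direct check: xy = 13662 = 3^3 · (506).)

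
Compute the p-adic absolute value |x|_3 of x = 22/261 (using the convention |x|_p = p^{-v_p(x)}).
|22/261|_3 = 9

Step 1 — compute v_3(x) by factoring powers of 3 out of the numerator and denominator: v_3(22/261) = -2. Step 2 — apply |x|_p = p^{-v_p(x)} = 3^{2} = 9.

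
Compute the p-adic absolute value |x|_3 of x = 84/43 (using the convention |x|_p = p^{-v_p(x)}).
|84/43|_3 = 1/3

Step 1 — compute v_3(x) by factoring powers of 3 out of the numerator and denominator: v_3(84/43) = 1. Step 2 — apply |x|_p = p^{-v_p(x)} = 3^{-1} = 1/3.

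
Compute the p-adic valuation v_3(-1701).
v_3(-1701) = 5

v_3(n) is the largest exponent k such that 3^k divides n. Factor out: -1701 = -3^5 · 7. (Sign doesn't affect v_p.) So v_3(-1701) = 5.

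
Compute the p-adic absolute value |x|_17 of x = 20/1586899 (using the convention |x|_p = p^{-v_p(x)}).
|20/1586899|_17 = 83521

Step 1 — compute v_17(x) by factoring powers of 17 out of the numerator and denominator: v_17(20/1586899) = -4. Step 2 — apply |x|_p = p^{-v_p(x)} = 17^{4} = 83521.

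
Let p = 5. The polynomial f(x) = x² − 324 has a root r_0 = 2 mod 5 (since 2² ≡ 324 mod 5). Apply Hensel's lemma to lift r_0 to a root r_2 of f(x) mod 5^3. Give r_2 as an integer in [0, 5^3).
r_2 = 107 (mod 125)

Hensel's recurrence: r_{i+1} = r_i − f(r_i)·(f′(r_i))^{-1} mod 5^{i+2}, with f′(x) = 2x. Iterate:
  r_0 = 2 (mod 5)
  r_1 = 7 (mod 25)
  r_2 = 107 (mod 125)
Final: r_2 = 107, and one checks f(r_2) ≡ 0 mod 5^3.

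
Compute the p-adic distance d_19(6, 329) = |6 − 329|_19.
d_19(6, 329) = 1/19

Step 1 — x − y = 6 − 329 = -323. Step 2 — v_19(-323) = 1 (factor: -323 = −(19^1 · 17); the sign does not affect v_p). Step 3 — |x − y|_19 = 19^{-1} = 1/19.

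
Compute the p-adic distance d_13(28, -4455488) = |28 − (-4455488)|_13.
d_13(28, -4455488) = 1/371293

Step 1 — x − y = 28 − (-4455488) = 4455516. Step 2 — v_13(4455516) = 5 (factor: 4455516 = (13^5 · 12); the sign does not affect v_p). Step 3 — |x − y|_13 = 13^{-5} = 1/371293.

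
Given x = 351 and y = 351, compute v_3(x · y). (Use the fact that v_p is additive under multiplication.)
v_3(123201) = 6

v_p(x) = 3 (factor: 351 = 3^3 · 13); v_p(y) = 3 (factor: 351 = 3^3 · 13). Additivity: v_p(xy) = v_p(x) + v_p(y) = 3 + 3 = 6. (Direct check: xy = 123201 = 3^6 · (169).)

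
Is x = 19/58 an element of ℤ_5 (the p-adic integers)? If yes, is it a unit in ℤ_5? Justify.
x ∈ ℤ_5^× (unit); v_5(x) = 0

ℤ_5 = {x ∈ ℚ_5 : v_5(x) ≥ 0} and ℤ_5^× = {x ∈ ℤ_5 : v_5(x) = 0}. Here v_5(19/58) = v_5(num) − v_5(den) = 0; compare against these criteria.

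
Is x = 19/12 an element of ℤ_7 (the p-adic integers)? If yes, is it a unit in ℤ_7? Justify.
x ∈ ℤ_7^× (unit); v_7(x) = 0

ℤ_7 = {x ∈ ℚ_7 : v_7(x) ≥ 0} and ℤ_7^× = {x ∈ ℤ_7 : v_7(x) = 0}. Here v_7(19/12) = v_7(num) − v_7(den) = 0; compare against these criteria.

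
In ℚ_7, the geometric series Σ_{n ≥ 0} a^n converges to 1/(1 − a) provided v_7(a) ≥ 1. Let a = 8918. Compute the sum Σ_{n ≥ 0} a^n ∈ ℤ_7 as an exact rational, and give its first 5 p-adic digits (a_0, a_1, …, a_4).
Σ a^n = 1/(1 − a) = -1/8917;  first 5 digits = (1, 0, 0, 5, 3)

v_7(a) = 3 ≥ 1, so the series converges in ℤ_7 to 1/(1 − a) = 1/(1 − 8918) = -1/8917. Expand this rational in ℤ_7: compute digits iteratively via d_i = x_i mod 7, x_{i+1} = (x_i − d_i)/7. The first 5 digits are (1, 0, 0, 5, 3).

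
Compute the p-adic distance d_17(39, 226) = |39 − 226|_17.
d_17(39, 226) = 1/17

Step 1 — x − y = 39 − 226 = -187. Step 2 — v_17(-187) = 1 (factor: -187 = −(17^1 · 11); the sign does not affect v_p). Step 3 — |x − y|_17 = 17^{-1} = 1/17.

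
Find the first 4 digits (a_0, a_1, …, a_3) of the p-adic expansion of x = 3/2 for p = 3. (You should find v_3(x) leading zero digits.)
(a_0, …, a_3) = (0, 2, 1, 1)

v_3(3/2) = 1, so a_0 = ... = a_0 = 0. Factor out: x = 3^1 · u with u = 1/2 a unit in ℤ_3. Expand u iteratively via a_{v+i} = u_i mod 3, u_{i+1} = (u_i − a_{v+i})/3:
  u_0 = 1/2;  a_1 = 2;  u_1 = (u_0 − 2)/3 = -1/2
  u_1 = -1/2;  a_2 = 1;  u_2 = (u_1 − 1)/3 = -1/2
  u_2 = -1/2;  a_3 = 1;  u_3 = (u_2 − 1)/3 = -1/2
Digits: (0, 2, 1, 1).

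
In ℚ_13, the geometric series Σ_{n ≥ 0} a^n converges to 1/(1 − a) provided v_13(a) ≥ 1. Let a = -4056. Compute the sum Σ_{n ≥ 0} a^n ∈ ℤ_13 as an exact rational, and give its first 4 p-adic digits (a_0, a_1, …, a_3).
Σ a^n = 1/(1 − a) = 1/4057;  first 4 digits = (1, 0, 2, 11)

v_13(a) = 2 ≥ 1, so the series converges in ℤ_13 to 1/(1 − a) = 1/(1 − (-4056)) = 1/4057. Expand this rational in ℤ_13: compute digits iteratively via d_i = x_i mod 13, x_{i+1} = (x_i − d_i)/13. The first 4 digits are (1, 0, 2, 11).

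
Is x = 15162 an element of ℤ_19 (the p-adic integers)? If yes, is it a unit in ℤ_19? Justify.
x ∈ ℤ_19 but not a unit; v_19(x) = 2 > 0

ℤ_19 = {x ∈ ℚ_19 : v_19(x) ≥ 0} and ℤ_19^× = {x ∈ ℤ_19 : v_19(x) = 0}. Here v_19(15162) = v_19(num) − v_19(den) = 2; compare against these criteria.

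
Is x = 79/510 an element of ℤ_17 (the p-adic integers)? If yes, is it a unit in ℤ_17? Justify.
x ∉ ℤ_17 (v_17(x) = -1 < 0)

ℤ_17 = {x ∈ ℚ_17 : v_17(x) ≥ 0} and ℤ_17^× = {x ∈ ℤ_17 : v_17(x) = 0}. Here v_17(79/510) = v_17(num) − v_17(den) = -1; compare against these criteria.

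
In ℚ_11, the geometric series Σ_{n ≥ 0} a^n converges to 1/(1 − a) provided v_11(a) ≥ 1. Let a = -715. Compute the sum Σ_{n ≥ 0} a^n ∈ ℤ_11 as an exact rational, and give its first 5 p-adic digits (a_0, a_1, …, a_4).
Σ a^n = 1/(1 − a) = 1/716;  first 5 digits = (1, 1, 6, 10, 6)

v_11(a) = 1 ≥ 1, so the series converges in ℤ_11 to 1/(1 − a) = 1/(1 − (-715)) = 1/716. Expand this rational in ℤ_11: compute digits iteratively via d_i = x_i mod 11, x_{i+1} = (x_i − d_i)/11. The first 5 digits are (1, 1, 6, 10, 6).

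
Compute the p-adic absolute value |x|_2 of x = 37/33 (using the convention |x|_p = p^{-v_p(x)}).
|37/33|_2 = 1

Step 1 — compute v_2(x) by factoring powers of 2 out of the numerator and denominator: v_2(37/33) = 0. Step 2 — apply |x|_p = p^{-v_p(x)} = 2^{0} = 1.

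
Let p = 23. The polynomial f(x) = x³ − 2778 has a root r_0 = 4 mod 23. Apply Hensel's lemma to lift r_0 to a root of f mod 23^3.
r_2 = 5593 (mod 12167)

Hensel: r_{i+1} = r_i − f(r_i)/f′(r_i) mod 23^{i+2}, where f′(x) = 3x². Iterate:
  r_0 = 4 (mod 23)
  r_1 = 303 (mod 529)
  r_2 = 5593 (mod 12167)
Final: r = 5593 with f(r) ≡ 0 mod 23^3.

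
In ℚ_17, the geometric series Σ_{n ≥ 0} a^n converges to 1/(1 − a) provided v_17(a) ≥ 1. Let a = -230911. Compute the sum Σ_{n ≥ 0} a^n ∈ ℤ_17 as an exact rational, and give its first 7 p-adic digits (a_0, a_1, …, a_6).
Σ a^n = 1/(1 − a) = 1/230912;  first 7 digits = (1, 0, 0, 4, 14, 16, 15)

v_17(a) = 3 ≥ 1, so the series converges in ℤ_17 to 1/(1 − a) = 1/(1 − (-230911)) = 1/230912. Expand this rational in ℤ_17: compute digits iteratively via d_i = x_i mod 17, x_{i+1} = (x_i − d_i)/17. The first 7 digits are (1, 0, 0, 4, 14, 16, 15).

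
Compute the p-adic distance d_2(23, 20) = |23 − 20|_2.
d_2(23, 20) = 1

Step 1 — x − y = 23 − 20 = 3. Step 2 — v_2(3) = 0 (factor: 3 = (2^0 · 3); the sign does not affect v_p). Step 3 — |x − y|_2 = 2^{0} = 1.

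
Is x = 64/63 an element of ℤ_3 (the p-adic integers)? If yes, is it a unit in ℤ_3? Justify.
x ∉ ℤ_3 (v_3(x) = -2 < 0)

ℤ_3 = {x ∈ ℚ_3 : v_3(x) ≥ 0} and ℤ_3^× = {x ∈ ℤ_3 : v_3(x) = 0}. Here v_3(64/63) = v_3(num) − v_3(den) = -2; compare against these criteria.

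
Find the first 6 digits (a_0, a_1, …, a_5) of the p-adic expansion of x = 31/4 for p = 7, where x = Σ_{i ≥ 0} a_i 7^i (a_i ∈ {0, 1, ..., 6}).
(a_0, …, a_5) = (6, 2, 5, 1, 5, 1)

v_7(31/4) = 0 (numerator and denominator both coprime to 7), so x ∈ ℤ_7^×. Compute digits iteratively via a_i = x_i mod 7, x_{i+1} = (x_i − a_i)/7, with x_0 = x:
  x_0 = 31/4;  a_0 = 6;  x_1 = (x_0 − 6)/7 = 1/4
  x_1 = 1/4;  a_1 = 2;  x_2 = (x_1 − 2)/7 = -1/4
  x_2 = -1/4;  a_2 = 5;  x_3 = (x_2 − 5)/7 = -3/4
  x_3 = -3/4;  a_3 = 1;  x_4 = (x_3 − 1)/7 = -1/4
  x_4 = -1/4;  a_4 = 5;  x_5 = (x_4 − 5)/7 = -3/4
  x_5 = -3/4;  a_5 = 1;  x_6 = (x_5 − 1)/7 = -1/4
Digits: (6, 2, 5, 1, 5, 1).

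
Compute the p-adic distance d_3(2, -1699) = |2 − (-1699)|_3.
d_3(2, -1699) = 1/243

Step 1 — x − y = 2 − (-1699) = 1701. Step 2 — v_3(1701) = 5 (factor: 1701 = (3^5 · 7); the sign does not affect v_p). Step 3 — |x − y|_3 = 3^{-5} = 1/243.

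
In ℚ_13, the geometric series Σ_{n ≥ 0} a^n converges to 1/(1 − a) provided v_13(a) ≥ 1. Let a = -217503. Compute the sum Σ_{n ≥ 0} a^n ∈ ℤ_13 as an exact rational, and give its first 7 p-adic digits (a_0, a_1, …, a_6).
Σ a^n = 1/(1 − a) = 1/217504;  first 7 digits = (1, 0, 0, 5, 5, 12, 11)

v_13(a) = 3 ≥ 1, so the series converges in ℤ_13 to 1/(1 − a) = 1/(1 − (-217503)) = 1/217504. Expand this rational in ℤ_13: compute digits iteratively via d_i = x_i mod 13, x_{i+1} = (x_i − d_i)/13. The first 7 digits are (1, 0, 0, 5, 5, 12, 11).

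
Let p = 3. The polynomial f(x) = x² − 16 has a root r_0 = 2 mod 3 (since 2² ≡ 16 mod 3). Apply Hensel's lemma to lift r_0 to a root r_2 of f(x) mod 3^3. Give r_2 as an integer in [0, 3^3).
r_2 = 23 (mod 27)

Hensel's recurrence: r_{i+1} = r_i − f(r_i)·(f′(r_i))^{-1} mod 3^{i+2}, with f′(x) = 2x. Iterate:
  r_0 = 2 (mod 3)
  r_1 = 5 (mod 9)
  r_2 = 23 (mod 27)
Final: r_2 = 23, and one checks f(r_2) ≡ 0 mod 3^3.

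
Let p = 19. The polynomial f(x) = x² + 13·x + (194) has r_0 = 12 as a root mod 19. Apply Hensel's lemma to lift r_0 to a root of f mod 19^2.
r_1 = 145 (mod 361)

Hensel: r_{i+1} = r_i − f(r_i)·(f′(r_i))^{-1} mod 19^{i+2}, f′(x) = 2x + 13. Iterate:
  r_0 = 12 (mod 19)
  r_1 = 145 (mod 361)
Final: r = 145 satisfies f(r) ≡ 0 mod 19^2.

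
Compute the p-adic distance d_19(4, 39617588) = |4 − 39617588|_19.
d_19(4, 39617588) = 1/2476099

Step 1 — x − y = 4 − 39617588 = -39617584. Step 2 — v_19(-39617584) = 5 (factor: -39617584 = −(19^5 · 16); the sign does not affect v_p). Step 3 — |x − y|_19 = 19^{-5} = 1/2476099.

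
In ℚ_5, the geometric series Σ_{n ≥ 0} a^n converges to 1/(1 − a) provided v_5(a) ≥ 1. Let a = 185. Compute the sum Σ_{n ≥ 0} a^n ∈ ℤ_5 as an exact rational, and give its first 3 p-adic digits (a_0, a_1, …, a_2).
Σ a^n = 1/(1 − a) = -1/184;  first 3 digits = (1, 2, 1)

v_5(a) = 1 ≥ 1, so the series converges in ℤ_5 to 1/(1 − a) = 1/(1 − 185) = -1/184. Expand this rational in ℤ_5: compute digits iteratively via d_i = x_i mod 5, x_{i+1} = (x_i − d_i)/5. The first 3 digits are (1, 2, 1).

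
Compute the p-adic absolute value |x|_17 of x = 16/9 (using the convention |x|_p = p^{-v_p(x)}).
|16/9|_17 = 1

Step 1 — compute v_17(x) by factoring powers of 17 out of the numerator and denominator: v_17(16/9) = 0. Step 2 — apply |x|_p = p^{-v_p(x)} = 17^{0} = 1.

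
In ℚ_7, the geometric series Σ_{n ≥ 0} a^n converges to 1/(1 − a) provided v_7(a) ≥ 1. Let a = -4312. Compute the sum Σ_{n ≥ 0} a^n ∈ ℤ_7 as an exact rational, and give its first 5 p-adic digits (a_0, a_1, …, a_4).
Σ a^n = 1/(1 − a) = 1/4313;  first 5 digits = (1, 0, 3, 1, 0)

v_7(a) = 2 ≥ 1, so the series converges in ℤ_7 to 1/(1 − a) = 1/(1 − (-4312)) = 1/4313. Expand this rational in ℤ_7: compute digits iteratively via d_i = x_i mod 7, x_{i+1} = (x_i − d_i)/7. The first 5 digits are (1, 0, 3, 1, 0).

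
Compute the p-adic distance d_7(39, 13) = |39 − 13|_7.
d_7(39, 13) = 1

Step 1 — x − y = 39 − 13 = 26. Step 2 — v_7(26) = 0 (factor: 26 = (7^0 · 26); the sign does not affect v_p). Step 3 — |x − y|_7 = 7^{0} = 1.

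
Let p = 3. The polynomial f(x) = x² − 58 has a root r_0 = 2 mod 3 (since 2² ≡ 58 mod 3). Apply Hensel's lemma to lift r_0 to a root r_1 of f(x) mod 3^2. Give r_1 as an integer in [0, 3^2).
r_1 = 2 (mod 9)

Hensel's recurrence: r_{i+1} = r_i − f(r_i)·(f′(r_i))^{-1} mod 3^{i+2}, with f′(x) = 2x. Iterate:
  r_0 = 2 (mod 3)
  r_1 = 2 (mod 9)
Final: r_1 = 2, and one checks f(r_1) ≡ 0 mod 3^2.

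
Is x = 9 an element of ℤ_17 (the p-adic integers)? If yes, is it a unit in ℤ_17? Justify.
x ∈ ℤ_17^× (unit); v_17(x) = 0

ℤ_17 = {x ∈ ℚ_17 : v_17(x) ≥ 0} and ℤ_17^× = {x ∈ ℤ_17 : v_17(x) = 0}. Here v_17(9) = v_17(num) − v_17(den) = 0; compare against these criteria.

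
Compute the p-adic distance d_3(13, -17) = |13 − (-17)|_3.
d_3(13, -17) = 1/3

Step 1 — x − y = 13 − (-17) = 30. Step 2 — v_3(30) = 1 (factor: 30 = (3^1 · 10); the sign does not affect v_p). Step 3 — |x − y|_3 = 3^{-1} = 1/3.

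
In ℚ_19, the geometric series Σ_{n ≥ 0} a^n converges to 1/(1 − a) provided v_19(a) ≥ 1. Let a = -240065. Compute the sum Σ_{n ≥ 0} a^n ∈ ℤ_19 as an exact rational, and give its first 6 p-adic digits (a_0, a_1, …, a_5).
Σ a^n = 1/(1 − a) = 1/240066;  first 6 digits = (1, 0, 0, 3, 17, 18)

v_19(a) = 3 ≥ 1, so the series converges in ℤ_19 to 1/(1 − a) = 1/(1 − (-240065)) = 1/240066. Expand this rational in ℤ_19: compute digits iteratively via d_i = x_i mod 19, x_{i+1} = (x_i − d_i)/19. The first 6 digits are (1, 0, 0, 3, 17, 18).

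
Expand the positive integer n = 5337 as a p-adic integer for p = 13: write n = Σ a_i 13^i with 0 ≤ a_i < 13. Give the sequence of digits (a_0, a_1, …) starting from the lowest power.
(a_0, a_1, …) = (7, 7, 5, 2)

Repeated division by 13 gives the digits low-to-high: 5337 = 7 + 7·13^1 + 5·13^2 + 2·13^3. Digit sequence: (7, 7, 5, 2).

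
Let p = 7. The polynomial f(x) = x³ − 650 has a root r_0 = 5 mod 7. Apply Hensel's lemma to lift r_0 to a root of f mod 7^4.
r_3 = 2266 (mod 2401)

Hensel: r_{i+1} = r_i − f(r_i)/f′(r_i) mod 7^{i+2}, where f′(x) = 3x². Iterate:
  r_0 = 5 (mod 7)
  r_1 = 12 (mod 49)
  r_2 = 208 (mod 343)
  r_3 = 2266 (mod 2401)
Final: r = 2266 with f(r) ≡ 0 mod 7^4.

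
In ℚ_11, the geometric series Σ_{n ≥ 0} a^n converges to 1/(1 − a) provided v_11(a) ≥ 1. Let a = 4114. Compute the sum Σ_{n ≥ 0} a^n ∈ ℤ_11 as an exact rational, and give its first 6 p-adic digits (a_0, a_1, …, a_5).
Σ a^n = 1/(1 − a) = -1/4113;  first 6 digits = (1, 0, 1, 3, 1, 6)

v_11(a) = 2 ≥ 1, so the series converges in ℤ_11 to 1/(1 − a) = 1/(1 − 4114) = -1/4113. Expand this rational in ℤ_11: compute digits iteratively via d_i = x_i mod 11, x_{i+1} = (x_i − d_i)/11. The first 6 digits are (1, 0, 1, 3, 1, 6).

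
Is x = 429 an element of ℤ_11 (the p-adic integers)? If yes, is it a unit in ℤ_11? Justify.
x ∈ ℤ_11 but not a unit; v_11(x) = 1 > 0

ℤ_11 = {x ∈ ℚ_11 : v_11(x) ≥ 0} and ℤ_11^× = {x ∈ ℤ_11 : v_11(x) = 0}. Here v_11(429) = v_11(num) − v_11(den) = 1; compare against these criteria.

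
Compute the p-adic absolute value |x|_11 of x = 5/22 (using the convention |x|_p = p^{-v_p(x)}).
|5/22|_11 = 11

Step 1 — compute v_11(x) by factoring powers of 11 out of the numerator and denominator: v_11(5/22) = -1. Step 2 — apply |x|_p = p^{-v_p(x)} = 11^{1} = 11.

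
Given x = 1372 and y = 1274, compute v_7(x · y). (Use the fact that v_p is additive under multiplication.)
v_7(1747928) = 5

v_p(x) = 3 (factor: 1372 = 7^3 · 4); v_p(y) = 2 (factor: 1274 = 7^2 · 26). Additivity: v_p(xy) = v_p(x) + v_p(y) = 3 + 2 = 5. (Direct check: xy = 1747928 = 7^5 · (104).)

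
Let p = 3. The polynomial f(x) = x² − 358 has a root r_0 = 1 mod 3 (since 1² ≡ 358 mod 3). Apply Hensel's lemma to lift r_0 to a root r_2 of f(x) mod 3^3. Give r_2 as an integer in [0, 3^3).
r_2 = 13 (mod 27)

Hensel's recurrence: r_{i+1} = r_i − f(r_i)·(f′(r_i))^{-1} mod 3^{i+2}, with f′(x) = 2x. Iterate:
  r_0 = 1 (mod 3)
  r_1 = 4 (mod 9)
  r_2 = 13 (mod 27)
Final: r_2 = 13, and one checks f(r_2) ≡ 0 mod 3^3.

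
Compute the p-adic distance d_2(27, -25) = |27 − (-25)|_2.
d_2(27, -25) = 1/4

Step 1 — x − y = 27 − (-25) = 52. Step 2 — v_2(52) = 2 (factor: 52 = (2^2 · 13); the sign does not affect v_p). Step 3 — |x − y|_2 = 2^{-2} = 1/4.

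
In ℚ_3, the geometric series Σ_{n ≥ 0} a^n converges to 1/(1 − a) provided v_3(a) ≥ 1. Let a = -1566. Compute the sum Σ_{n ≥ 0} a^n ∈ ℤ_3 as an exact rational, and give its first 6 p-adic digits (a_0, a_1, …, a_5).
Σ a^n = 1/(1 − a) = 1/1567;  first 6 digits = (1, 0, 0, 2, 1, 2)

v_3(a) = 3 ≥ 1, so the series converges in ℤ_3 to 1/(1 − a) = 1/(1 − (-1566)) = 1/1567. Expand this rational in ℤ_3: compute digits iteratively via d_i = x_i mod 3, x_{i+1} = (x_i − d_i)/3. The first 6 digits are (1, 0, 0, 2, 1, 2).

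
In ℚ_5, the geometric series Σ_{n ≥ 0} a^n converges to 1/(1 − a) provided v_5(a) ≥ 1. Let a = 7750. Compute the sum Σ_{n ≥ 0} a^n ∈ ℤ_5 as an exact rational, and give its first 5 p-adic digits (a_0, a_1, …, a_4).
Σ a^n = 1/(1 − a) = -1/7749;  first 5 digits = (1, 0, 0, 2, 2)

v_5(a) = 3 ≥ 1, so the series converges in ℤ_5 to 1/(1 − a) = 1/(1 − 7750) = -1/7749. Expand this rational in ℤ_5: compute digits iteratively via d_i = x_i mod 5, x_{i+1} = (x_i − d_i)/5. The first 5 digits are (1, 0, 0, 2, 2).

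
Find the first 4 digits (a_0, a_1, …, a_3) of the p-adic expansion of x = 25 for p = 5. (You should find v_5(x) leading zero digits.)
(a_0, …, a_3) = (0, 0, 1, 0)

v_5(25) = 2, so a_0 = ... = a_1 = 0. Factor out: x = 5^2 · u with u = 1 a unit in ℤ_5. Expand u iteratively via a_{v+i} = u_i mod 5, u_{i+1} = (u_i − a_{v+i})/5:
  u_0 = 1;  a_2 = 1;  u_1 = (u_0 − 1)/5 = 0
  u_1 = 0;  a_3 = 0;  u_2 = (u_1 − 0)/5 = 0
Digits: (0, 0, 1, 0).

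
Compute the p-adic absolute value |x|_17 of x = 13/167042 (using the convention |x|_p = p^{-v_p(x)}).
|13/167042|_17 = 83521

Step 1 — compute v_17(x) by factoring powers of 17 out of the numerator and denominator: v_17(13/167042) = -4. Step 2 — apply |x|_p = p^{-v_p(x)} = 17^{4} = 83521.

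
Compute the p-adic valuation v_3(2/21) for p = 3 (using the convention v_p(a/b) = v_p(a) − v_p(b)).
v_3(2/21) = -1

Factor powers of 3 from the numerator and denominator of the reduced fraction: 2 = 3^0 · 2 and 21 = 3^1 · 7. Apply v_p(a/b) = v_p(a) − v_p(b): v_3(2/21) = 0 − 1 = -1.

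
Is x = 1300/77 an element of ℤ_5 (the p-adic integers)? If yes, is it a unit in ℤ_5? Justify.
x ∈ ℤ_5 but not a unit; v_5(x) = 2 > 0

ℤ_5 = {x ∈ ℚ_5 : v_5(x) ≥ 0} and ℤ_5^× = {x ∈ ℤ_5 : v_5(x) = 0}. Here v_5(1300/77) = v_5(num) − v_5(den) = 2; compare against these criteria.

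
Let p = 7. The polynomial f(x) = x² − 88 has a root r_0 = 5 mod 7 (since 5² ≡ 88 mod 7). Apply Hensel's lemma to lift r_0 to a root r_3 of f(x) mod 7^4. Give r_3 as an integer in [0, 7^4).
r_3 = 2231 (mod 2401)

Hensel's recurrence: r_{i+1} = r_i − f(r_i)·(f′(r_i))^{-1} mod 7^{i+2}, with f′(x) = 2x. Iterate:
  r_0 = 5 (mod 7)
  r_1 = 26 (mod 49)
  r_2 = 173 (mod 343)
  r_3 = 2231 (mod 2401)
Final: r_3 = 2231, and one checks f(r_3) ≡ 0 mod 7^4.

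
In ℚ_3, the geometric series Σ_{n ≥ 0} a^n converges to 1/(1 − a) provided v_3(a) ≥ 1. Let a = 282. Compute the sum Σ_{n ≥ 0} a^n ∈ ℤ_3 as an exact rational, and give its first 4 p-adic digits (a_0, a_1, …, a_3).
Σ a^n = 1/(1 − a) = -1/281;  first 4 digits = (1, 1, 2, 1)

v_3(a) = 1 ≥ 1, so the series converges in ℤ_3 to 1/(1 − a) = 1/(1 − 282) = -1/281. Expand this rational in ℤ_3: compute digits iteratively via d_i = x_i mod 3, x_{i+1} = (x_i − d_i)/3. The first 4 digits are (1, 1, 2, 1).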